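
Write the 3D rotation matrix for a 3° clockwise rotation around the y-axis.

Rotation matrix for clockwise 3° around y-axis:
A clockwise rotation by 3° is a counterclockwise rotation by -3°.
cos(-3°) = 0.9986, sin(-3°) = -0.0523
Result: [[0.9986, 0, -0.0523], [0, 1, 0], [0.0523, 0, 0.9986]]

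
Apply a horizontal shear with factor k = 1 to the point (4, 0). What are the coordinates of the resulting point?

Shear matrix for horizontal shear with factor k = 1:
[[1, 1], [0, 1]]
Result: (4, 0) → (4, 0)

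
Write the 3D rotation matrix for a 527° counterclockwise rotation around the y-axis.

Rotation matrix for counterclockwise 527° around y-axis:
cos(527°) = -0.9744, sin(527°) = 0.2250
Result: [[-0.9744, 0, 0.2250], [0, 1, 0], [-0.2250, 0, -0.9744]]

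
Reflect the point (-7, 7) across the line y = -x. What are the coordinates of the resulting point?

Reflection across line y = -x: (-7, 7) → (-7, 7)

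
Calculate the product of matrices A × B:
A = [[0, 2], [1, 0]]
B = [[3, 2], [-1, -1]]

Matrix multiplication:
C[0][0] = 0×3 + 2×-1 = -2
C[0][1] = 0×2 + 2×-1 = -2
C[1][0] = 1×3 + 0×-1 = 3
C[1][1] = 1×2 + 0×-1 = 2
Result: [[-2, -2], [3, 2]]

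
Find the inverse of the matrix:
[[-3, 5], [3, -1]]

For [[a,b],[c,d]], inverse = (1/det)·[[d,-b],[-c,a]]
det = (-3)(-1) - (5)(3) = 3 - 15 = -12
Inverse = (1/-12)·[[-1, -5], [-3, -3]]
= [[1/12, 5/12], [1/4, 1/4]]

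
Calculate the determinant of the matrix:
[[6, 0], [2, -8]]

For a 2×2 matrix [[a, b], [c, d]], det = ad - bc
det = (6)(-8) - (0)(2) = -48 - 0 = -48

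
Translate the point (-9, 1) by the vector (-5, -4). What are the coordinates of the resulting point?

Translation by (-5, -4) (homogeneous matrix [[1, 0, -5], [0, 1, -4], [0, 0, 1]]):
x' = -9 + -5 = -14
y' = 1 + -4 = -3
Result: (-14, -3)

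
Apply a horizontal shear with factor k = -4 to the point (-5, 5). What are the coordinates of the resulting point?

Shear matrix for horizontal shear with factor k = -4:
[[1, -4], [0, 1]]
Result: (-5, 5) → (-25, 5)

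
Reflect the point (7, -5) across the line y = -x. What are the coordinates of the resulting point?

Reflection across line y = -x: (7, -5) → (5, -7)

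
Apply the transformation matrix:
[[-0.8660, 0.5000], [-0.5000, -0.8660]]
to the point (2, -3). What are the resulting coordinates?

Matrix multiplication:
[[-0.8660, 0.5000], [-0.5000, -0.8660]] × [2, -3]ᵀ
= [(-0.8660)(2) + (0.5000)(-3), (-0.5000)(2) + (-0.8660)(-3)]ᵀ
= [-3.2320, 1.5980]ᵀ
Result: (-3.2320, 1.5980)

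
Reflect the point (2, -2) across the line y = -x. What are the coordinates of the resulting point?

Reflection across line y = -x: (2, -2) → (2, -2)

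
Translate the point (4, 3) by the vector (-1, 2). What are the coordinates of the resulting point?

Translation by (-1, 2) (homogeneous matrix [[1, 0, -1], [0, 1, 2], [0, 0, 1]]):
x' = 4 + -1 = 3
y' = 3 + 2 = 5
Result: (3, 5)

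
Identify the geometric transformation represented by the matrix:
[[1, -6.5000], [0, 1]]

This matrix represents: horizontal shear with factor -6.5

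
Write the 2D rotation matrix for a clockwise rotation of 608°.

Rotation matrix formula: [[cos θ, -sin θ], [sin θ, cos θ]]
A clockwise rotation by 608° is equivalent to a counterclockwise rotation by -608°.
For θ = -608°:
cos(-608°) = -0.3746
sin(-608°) = 0.9272
Result: [[-0.3746, -0.9272], [0.9272, -0.3746]]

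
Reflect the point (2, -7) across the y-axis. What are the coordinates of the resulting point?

Reflection across y-axis: (2, -7) → (-2, -7)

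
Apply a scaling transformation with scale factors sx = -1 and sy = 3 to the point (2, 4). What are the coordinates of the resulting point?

Scaling matrix:
[[-1, 0], [0, 3]]
Result: (2 × -1, 4 × 3) = (-2, 12)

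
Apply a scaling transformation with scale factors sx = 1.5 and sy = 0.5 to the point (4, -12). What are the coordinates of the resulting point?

Scaling matrix:
[[1.50, 0], [0, 0.50]]
Result: (4 × 1.5, -12 × 0.5) = (6, -6)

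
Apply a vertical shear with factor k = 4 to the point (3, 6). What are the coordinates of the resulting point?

Shear matrix for vertical shear with factor k = 4:
[[1, 0], [4, 1]]
Result: (3, 6) → (3, 18)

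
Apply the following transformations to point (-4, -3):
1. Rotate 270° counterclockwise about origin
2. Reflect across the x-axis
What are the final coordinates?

Step 1: Rotate 270° → (-3, 4)
Step 2: Reflect across x-axis → (-3, -4)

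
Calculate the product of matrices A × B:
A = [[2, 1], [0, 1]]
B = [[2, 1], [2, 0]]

Matrix multiplication:
C[0][0] = 2×2 + 1×2 = 6
C[0][1] = 2×1 + 1×0 = 2
C[1][0] = 0×2 + 1×2 = 2
C[1][1] = 0×1 + 1×0 = 0
Result: [[6, 2], [2, 0]]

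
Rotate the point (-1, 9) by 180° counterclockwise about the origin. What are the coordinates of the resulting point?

Rotation matrix for 180°: [[cos 180°, -sin 180°], [sin 180°, cos 180°]] = [[-1, 0], [0, -1]]
[[-1, 0], [0, -1]] × [-1, 9]ᵀ = [1, -9]ᵀ
Result: (1, -9)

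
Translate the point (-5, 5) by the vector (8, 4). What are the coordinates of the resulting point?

Translation by (8, 4) (homogeneous matrix [[1, 0, 8], [0, 1, 4], [0, 0, 1]]):
x' = -5 + 8 = 3
y' = 5 + 4 = 9
Result: (3, 9)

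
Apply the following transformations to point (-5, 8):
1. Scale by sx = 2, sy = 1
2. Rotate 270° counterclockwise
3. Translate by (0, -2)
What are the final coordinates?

Step 1: Scale → (-10, 8)
Step 2: Rotate 270° → (8, 10)
Step 3: Translate → (8, 8)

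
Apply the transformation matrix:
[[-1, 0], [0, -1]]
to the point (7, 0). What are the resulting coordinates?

Matrix multiplication:
[[-1, 0], [0, -1]] × [7, 0]ᵀ
= [(-1)(7) + (0)(0), (0)(7) + (-1)(0)]ᵀ
= [-7, 0]ᵀ
Result: (-7, 0)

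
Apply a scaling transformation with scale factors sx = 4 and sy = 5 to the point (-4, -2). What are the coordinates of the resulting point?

Scaling matrix:
[[4, 0], [0, 5]]
Result: (-4 × 4, -2 × 5) = (-16, -10)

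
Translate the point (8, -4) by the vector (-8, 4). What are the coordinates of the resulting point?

Translation by (-8, 4) (homogeneous matrix [[1, 0, -8], [0, 1, 4], [0, 0, 1]]):
x' = 8 + -8 = 0
y' = -4 + 4 = 0
Result: (0, 0)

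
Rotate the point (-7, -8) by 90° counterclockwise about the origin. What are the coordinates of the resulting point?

Rotation matrix for 90°: [[cos 90°, -sin 90°], [sin 90°, cos 90°]] = [[0, -1], [1, 0]]
[[0, -1], [1, 0]] × [-7, -8]ᵀ = [8, -7]ᵀ
Result: (8, -7)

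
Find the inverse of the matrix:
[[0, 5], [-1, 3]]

For [[a,b],[c,d]], inverse = (1/det)·[[d,-b],[-c,a]]
det = (0)(3) - (5)(-1) = 0 - -5 = 5
Inverse = (1/5)·[[3, -5], [1, 0]]
= [[3/5, -1], [1/5, 0]]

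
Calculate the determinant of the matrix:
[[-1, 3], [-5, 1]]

For a 2×2 matrix [[a, b], [c, d]], det = ad - bc
det = (-1)(1) - (3)(-5) = -1 - -15 = 14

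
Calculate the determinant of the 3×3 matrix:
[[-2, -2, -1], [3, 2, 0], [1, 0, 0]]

Expansion along first row:
det = -2·det([[2,0],[0,0]]) - -2·det([[3,0],[1,0]]) + -1·det([[3,2],[1,0]])
    = -2·(2·0 - 0·0) - -2·(3·0 - 0·1) + -1·(3·0 - 2·1)
    = -2·0 - -2·0 + -1·-2
    = 0 + 0 + 2 = 2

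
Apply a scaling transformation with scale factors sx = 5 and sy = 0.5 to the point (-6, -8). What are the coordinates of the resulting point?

Scaling matrix:
[[5, 0], [0, 0.50]]
Result: (-6 × 5, -8 × 0.5) = (-30, -4)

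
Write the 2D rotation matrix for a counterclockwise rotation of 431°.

Rotation matrix formula: [[cos θ, -sin θ], [sin θ, cos θ]]
For θ = 431°:
cos(431°) = 0.3256
sin(431°) = 0.9455
Result: [[0.3256, -0.9455], [0.9455, 0.3256]]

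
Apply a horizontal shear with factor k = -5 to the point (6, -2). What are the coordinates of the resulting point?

Shear matrix for horizontal shear with factor k = -5:
[[1, -5], [0, 1]]
Result: (6, -2) → (16, -2)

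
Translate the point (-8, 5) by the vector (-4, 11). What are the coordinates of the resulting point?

Translation by (-4, 11) (homogeneous matrix [[1, 0, -4], [0, 1, 11], [0, 0, 1]]):
x' = -8 + -4 = -12
y' = 5 + 11 = 16
Result: (-12, 16)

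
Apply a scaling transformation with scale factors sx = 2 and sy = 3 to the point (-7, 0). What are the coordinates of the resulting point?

Scaling matrix:
[[2, 0], [0, 3]]
Result: (-7 × 2, 0 × 3) = (-14, 0)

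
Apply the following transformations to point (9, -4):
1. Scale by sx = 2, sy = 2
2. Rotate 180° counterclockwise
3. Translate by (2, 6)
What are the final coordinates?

Step 1: Scale → (18, -8)
Step 2: Rotate 180° → (-18, 8)
Step 3: Translate → (-16, 14)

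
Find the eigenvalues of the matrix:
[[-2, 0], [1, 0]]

Characteristic equation: det(A - λI) = 0
λ² - (trace)λ + (det) = 0
trace = -2 + 0 = -2, det = (-2)(0) - (0)(1) = 0
λ² - (-2)λ + (0) = 0
λ = (-2 ± √((-2)² - 4·(0))) / 2 = (-2 ± √4) / 2
Solving: λ = -2, 0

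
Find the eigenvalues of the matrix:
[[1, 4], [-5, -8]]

Characteristic equation: det(A - λI) = 0
λ² - (trace)λ + (det) = 0
trace = 1 + -8 = -7, det = (1)(-8) - (4)(-5) = 12
λ² - (-7)λ + (12) = 0
λ = (-7 ± √((-7)² - 4·(12))) / 2 = (-7 ± √1) / 2
Solving: λ = -4, -3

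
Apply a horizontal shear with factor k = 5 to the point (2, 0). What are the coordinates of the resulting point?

Shear matrix for horizontal shear with factor k = 5:
[[1, 5], [0, 1]]
Result: (2, 0) → (2, 0)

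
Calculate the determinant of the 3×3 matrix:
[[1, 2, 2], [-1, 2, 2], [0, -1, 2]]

Expansion along first row:
det = 1·det([[2,2],[-1,2]]) - 2·det([[-1,2],[0,2]]) + 2·det([[-1,2],[0,-1]])
    = 1·(2·2 - 2·-1) - 2·(-1·2 - 2·0) + 2·(-1·-1 - 2·0)
    = 1·6 - 2·-2 + 2·1
    = 6 + 4 + 2 = 12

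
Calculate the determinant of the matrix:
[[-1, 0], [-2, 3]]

For a 2×2 matrix [[a, b], [c, d]], det = ad - bc
det = (-1)(3) - (0)(-2) = -3 - 0 = -3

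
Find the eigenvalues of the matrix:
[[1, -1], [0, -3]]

Characteristic equation: det(A - λI) = 0
λ² - (trace)λ + (det) = 0
trace = 1 + -3 = -2, det = (1)(-3) - (-1)(0) = -3
λ² - (-2)λ + (-3) = 0
λ = (-2 ± √((-2)² - 4·(-3))) / 2 = (-2 ± √16) / 2
Solving: λ = -3, 1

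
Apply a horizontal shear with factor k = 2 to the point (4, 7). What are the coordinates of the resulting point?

Shear matrix for horizontal shear with factor k = 2:
[[1, 2], [0, 1]]
Result: (4, 7) → (18, 7)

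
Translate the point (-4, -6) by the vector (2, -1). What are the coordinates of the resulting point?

Translation by (2, -1) (homogeneous matrix [[1, 0, 2], [0, 1, -1], [0, 0, 1]]):
x' = -4 + 2 = -2
y' = -6 + -1 = -7
Result: (-2, -7)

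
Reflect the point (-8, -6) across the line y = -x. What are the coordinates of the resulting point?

Reflection across line y = -x: (-8, -6) → (6, 8)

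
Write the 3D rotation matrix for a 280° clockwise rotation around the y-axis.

Rotation matrix for clockwise 280° around y-axis:
A clockwise rotation by 280° is a counterclockwise rotation by -280°.
cos(-280°) = 0.1736, sin(-280°) = 0.9848
Result: [[0.1736, 0, 0.9848], [0, 1, 0], [-0.9848, 0, 0.1736]]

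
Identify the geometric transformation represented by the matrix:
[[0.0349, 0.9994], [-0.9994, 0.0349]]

This matrix represents: rotation by 272° counterclockwise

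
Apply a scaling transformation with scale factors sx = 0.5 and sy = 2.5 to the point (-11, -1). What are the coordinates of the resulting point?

Scaling matrix:
[[0.50, 0], [0, 2.50]]
Result: (-11 × 0.5, -1 × 2.5) = (-5.5, -2.5)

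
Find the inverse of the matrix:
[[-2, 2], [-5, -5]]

For [[a,b],[c,d]], inverse = (1/det)·[[d,-b],[-c,a]]
det = (-2)(-5) - (2)(-5) = 10 - -10 = 20
Inverse = (1/20)·[[-5, -2], [5, -2]]
= [[-1/4, -1/10], [1/4, -1/10]]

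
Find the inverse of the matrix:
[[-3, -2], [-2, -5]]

For [[a,b],[c,d]], inverse = (1/det)·[[d,-b],[-c,a]]
det = (-3)(-5) - (-2)(-2) = 15 - 4 = 11
Inverse = (1/11)·[[-5, 2], [2, -3]]
= [[-5/11, 2/11], [2/11, -3/11]]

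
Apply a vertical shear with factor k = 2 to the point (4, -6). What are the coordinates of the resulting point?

Shear matrix for vertical shear with factor k = 2:
[[1, 0], [2, 1]]
Result: (4, -6) → (4, 2)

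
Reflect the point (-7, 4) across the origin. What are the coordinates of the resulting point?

Reflection across origin: (-7, 4) → (7, -4)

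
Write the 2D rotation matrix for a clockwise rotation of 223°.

Rotation matrix formula: [[cos θ, -sin θ], [sin θ, cos θ]]
A clockwise rotation by 223° is equivalent to a counterclockwise rotation by -223°.
For θ = -223°:
cos(-223°) = -0.7314
sin(-223°) = 0.6820
Result: [[-0.7314, -0.6820], [0.6820, -0.7314]]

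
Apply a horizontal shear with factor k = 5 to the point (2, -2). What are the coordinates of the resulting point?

Shear matrix for horizontal shear with factor k = 5:
[[1, 5], [0, 1]]
Result: (2, -2) → (-8, -2)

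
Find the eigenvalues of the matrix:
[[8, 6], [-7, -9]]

Characteristic equation: det(A - λI) = 0
λ² - (trace)λ + (det) = 0
trace = 8 + -9 = -1, det = (8)(-9) - (6)(-7) = -30
λ² - (-1)λ + (-30) = 0
λ = (-1 ± √((-1)² - 4·(-30))) / 2 = (-1 ± √121) / 2
Solving: λ = -6, 5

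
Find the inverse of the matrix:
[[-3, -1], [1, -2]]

For [[a,b],[c,d]], inverse = (1/det)·[[d,-b],[-c,a]]
det = (-3)(-2) - (-1)(1) = 6 - -1 = 7
Inverse = (1/7)·[[-2, 1], [-1, -3]]
= [[-2/7, 1/7], [-1/7, -3/7]]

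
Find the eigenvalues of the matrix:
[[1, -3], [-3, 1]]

Characteristic equation: det(A - λI) = 0
λ² - (trace)λ + (det) = 0
trace = 1 + 1 = 2, det = (1)(1) - (-3)(-3) = -8
λ² - (2)λ + (-8) = 0
λ = (2 ± √((2)² - 4·(-8))) / 2 = (2 ± √36) / 2
Solving: λ = -2, 4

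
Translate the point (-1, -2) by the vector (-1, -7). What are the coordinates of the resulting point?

Translation by (-1, -7) (homogeneous matrix [[1, 0, -1], [0, 1, -7], [0, 0, 1]]):
x' = -1 + -1 = -2
y' = -2 + -7 = -9
Result: (-2, -9)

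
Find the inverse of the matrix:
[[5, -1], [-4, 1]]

For [[a,b],[c,d]], inverse = (1/det)·[[d,-b],[-c,a]]
det = (5)(1) - (-1)(-4) = 5 - 4 = 1
Inverse = [[1, 1], [4, 5]]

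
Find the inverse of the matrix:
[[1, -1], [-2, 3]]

For [[a,b],[c,d]], inverse = (1/det)·[[d,-b],[-c,a]]
det = (1)(3) - (-1)(-2) = 3 - 2 = 1
Inverse = [[3, 1], [2, 1]]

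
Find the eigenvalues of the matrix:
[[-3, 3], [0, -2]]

Characteristic equation: det(A - λI) = 0
λ² - (trace)λ + (det) = 0
trace = -3 + -2 = -5, det = (-3)(-2) - (3)(0) = 6
λ² - (-5)λ + (6) = 0
λ = (-5 ± √((-5)² - 4·(6))) / 2 = (-5 ± √1) / 2
Solving: λ = -3, -2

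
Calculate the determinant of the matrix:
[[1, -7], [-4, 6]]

For a 2×2 matrix [[a, b], [c, d]], det = ad - bc
det = (1)(6) - (-7)(-4) = 6 - 28 = -22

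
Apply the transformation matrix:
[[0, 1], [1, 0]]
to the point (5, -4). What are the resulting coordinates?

Matrix multiplication:
[[0, 1], [1, 0]] × [5, -4]ᵀ
= [(0)(5) + (1)(-4), (1)(5) + (0)(-4)]ᵀ
= [-4, 5]ᵀ
Result: (-4, 5)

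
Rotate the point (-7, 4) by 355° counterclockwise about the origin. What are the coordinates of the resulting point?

Rotation matrix for 355°: [[cos 355°, -sin 355°], [sin 355°, cos 355°]] ≈ [[0.996195, 0.087156], [-0.087156, 0.996195]]
[[0.996195, 0.087156], [-0.087156, 0.996195]] × [-7, 4]ᵀ ≈ [-6.6247, 4.5949]ᵀ
Result: (-6.6247, 4.5949)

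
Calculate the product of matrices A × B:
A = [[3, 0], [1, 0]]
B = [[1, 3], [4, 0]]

Matrix multiplication:
C[0][0] = 3×1 + 0×4 = 3
C[0][1] = 3×3 + 0×0 = 9
C[1][0] = 1×1 + 0×4 = 1
C[1][1] = 1×3 + 0×0 = 3
Result: [[3, 9], [1, 3]]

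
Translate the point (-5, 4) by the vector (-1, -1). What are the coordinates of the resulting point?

Translation by (-1, -1) (homogeneous matrix [[1, 0, -1], [0, 1, -1], [0, 0, 1]]):
x' = -5 + -1 = -6
y' = 4 + -1 = 3
Result: (-6, 3)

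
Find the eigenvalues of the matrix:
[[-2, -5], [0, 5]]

Characteristic equation: det(A - λI) = 0
λ² - (trace)λ + (det) = 0
trace = -2 + 5 = 3, det = (-2)(5) - (-5)(0) = -10
λ² - (3)λ + (-10) = 0
λ = (3 ± √((3)² - 4·(-10))) / 2 = (3 ± √49) / 2
Solving: λ = -2, 5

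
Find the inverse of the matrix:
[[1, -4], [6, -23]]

For [[a,b],[c,d]], inverse = (1/det)·[[d,-b],[-c,a]]
det = (1)(-23) - (-4)(6) = -23 - -24 = 1
Inverse = [[-23, 4], [-6, 1]]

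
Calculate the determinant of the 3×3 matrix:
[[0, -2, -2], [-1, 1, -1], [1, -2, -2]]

Expansion along first row:
det = 0·det([[1,-1],[-2,-2]]) - -2·det([[-1,-1],[1,-2]]) + -2·det([[-1,1],[1,-2]])
    = 0·(1·-2 - -1·-2) - -2·(-1·-2 - -1·1) + -2·(-1·-2 - 1·1)
    = 0·-4 - -2·3 + -2·1
    = 0 + 6 + -2 = 4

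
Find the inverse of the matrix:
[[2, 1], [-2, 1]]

For [[a,b],[c,d]], inverse = (1/det)·[[d,-b],[-c,a]]
det = (2)(1) - (1)(-2) = 2 - -2 = 4
Inverse = (1/4)·[[1, -1], [2, 2]]
= [[1/4, -1/4], [1/2, 1/2]]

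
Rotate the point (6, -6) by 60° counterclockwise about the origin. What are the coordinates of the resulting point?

Rotation matrix for 60°: [[cos 60°, -sin 60°], [sin 60°, cos 60°]] ≈ [[0.500000, -0.866025], [0.866025, 0.500000]]
[[0.500000, -0.866025], [0.866025, 0.500000]] × [6, -6]ᵀ ≈ [8.1962, 2.1962]ᵀ
Result: (8.1962, 2.1962)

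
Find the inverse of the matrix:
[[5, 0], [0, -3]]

For [[a,b],[c,d]], inverse = (1/det)·[[d,-b],[-c,a]]
det = (5)(-3) - (0)(0) = -15 - 0 = -15
Inverse = (1/-15)·[[-3, 0], [0, 5]]
= [[1/5, 0], [0, -1/3]]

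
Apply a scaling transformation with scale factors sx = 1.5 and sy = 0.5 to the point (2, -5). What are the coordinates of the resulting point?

Scaling matrix:
[[1.50, 0], [0, 0.50]]
Result: (2 × 1.5, -5 × 0.5) = (3, -2.5)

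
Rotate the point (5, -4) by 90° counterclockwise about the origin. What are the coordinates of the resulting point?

Rotation matrix for 90°: [[cos 90°, -sin 90°], [sin 90°, cos 90°]] = [[0, -1], [1, 0]]
[[0, -1], [1, 0]] × [5, -4]ᵀ = [4, 5]ᵀ
Result: (4, 5)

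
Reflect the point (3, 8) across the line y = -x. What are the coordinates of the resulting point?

Reflection across line y = -x: (3, 8) → (-8, -3)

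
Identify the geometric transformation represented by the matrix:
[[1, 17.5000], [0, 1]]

This matrix represents: horizontal shear with factor 17.5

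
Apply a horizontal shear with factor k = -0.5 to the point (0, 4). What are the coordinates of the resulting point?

Shear matrix for horizontal shear with factor k = -0.5:
[[1, -0.50], [0, 1]]
Result: (0, 4) → (-2, 4)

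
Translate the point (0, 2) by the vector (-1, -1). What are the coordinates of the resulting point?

Translation by (-1, -1) (homogeneous matrix [[1, 0, -1], [0, 1, -1], [0, 0, 1]]):
x' = 0 + -1 = -1
y' = 2 + -1 = 1
Result: (-1, 1)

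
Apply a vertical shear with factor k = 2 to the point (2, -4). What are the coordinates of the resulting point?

Shear matrix for vertical shear with factor k = 2:
[[1, 0], [2, 1]]
Result: (2, -4) → (2, 0)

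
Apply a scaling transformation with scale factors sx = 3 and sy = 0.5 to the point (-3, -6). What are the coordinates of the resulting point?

Scaling matrix:
[[3, 0], [0, 0.50]]
Result: (-3 × 3, -6 × 0.5) = (-9, -3)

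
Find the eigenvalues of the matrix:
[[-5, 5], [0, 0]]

Characteristic equation: det(A - λI) = 0
λ² - (trace)λ + (det) = 0
trace = -5 + 0 = -5, det = (-5)(0) - (5)(0) = 0
λ² - (-5)λ + (0) = 0
λ = (-5 ± √((-5)² - 4·(0))) / 2 = (-5 ± √25) / 2
Solving: λ = -5, 0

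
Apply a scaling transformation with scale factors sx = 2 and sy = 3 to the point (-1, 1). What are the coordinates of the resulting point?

Scaling matrix:
[[2, 0], [0, 3]]
Result: (-1 × 2, 1 × 3) = (-2, 3)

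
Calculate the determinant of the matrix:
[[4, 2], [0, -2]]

For a 2×2 matrix [[a, b], [c, d]], det = ad - bc
det = (4)(-2) - (2)(0) = -8 - 0 = -8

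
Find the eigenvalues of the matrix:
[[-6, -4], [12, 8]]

Characteristic equation: det(A - λI) = 0
λ² - (trace)λ + (det) = 0
trace = -6 + 8 = 2, det = (-6)(8) - (-4)(12) = 0
λ² - (2)λ + (0) = 0
λ = (2 ± √((2)² - 4·(0))) / 2 = (2 ± √4) / 2
Solving: λ = 0, 2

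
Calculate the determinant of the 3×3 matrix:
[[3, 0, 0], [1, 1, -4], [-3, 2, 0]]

Expansion along first row:
det = 3·det([[1,-4],[2,0]]) - 0·det([[1,-4],[-3,0]]) + 0·det([[1,1],[-3,2]])
    = 3·(1·0 - -4·2) - 0·(1·0 - -4·-3) + 0·(1·2 - 1·-3)
    = 3·8 - 0·-12 + 0·5
    = 24 + 0 + 0 = 24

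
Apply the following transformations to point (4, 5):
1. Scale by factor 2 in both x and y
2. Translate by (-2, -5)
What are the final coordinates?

Step 1: Scale (4, 5) by 2 → (8, 10)
Step 2: Translate by (-2, -5) → (6, 5)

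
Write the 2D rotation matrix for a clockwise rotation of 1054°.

Rotation matrix formula: [[cos θ, -sin θ], [sin θ, cos θ]]
A clockwise rotation by 1054° is equivalent to a counterclockwise rotation by -1054°.
For θ = -1054°:
cos(-1054°) = 0.8988
sin(-1054°) = 0.4384
Result: [[0.8988, -0.4384], [0.4384, 0.8988]]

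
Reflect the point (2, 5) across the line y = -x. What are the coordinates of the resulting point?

Reflection across line y = -x: (2, 5) → (-5, -2)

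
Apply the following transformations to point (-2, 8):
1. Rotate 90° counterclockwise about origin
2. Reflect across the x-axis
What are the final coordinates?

Step 1: Rotate 90° → (-8, -2)
Step 2: Reflect across x-axis → (-8, 2)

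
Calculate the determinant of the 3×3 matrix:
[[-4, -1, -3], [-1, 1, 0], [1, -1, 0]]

Expansion along first row:
det = -4·det([[1,0],[-1,0]]) - -1·det([[-1,0],[1,0]]) + -3·det([[-1,1],[1,-1]])
    = -4·(1·0 - 0·-1) - -1·(-1·0 - 0·1) + -3·(-1·-1 - 1·1)
    = -4·0 - -1·0 + -3·0
    = 0 + 0 + 0 = 0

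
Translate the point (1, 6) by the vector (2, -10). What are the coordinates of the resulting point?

Translation by (2, -10) (homogeneous matrix [[1, 0, 2], [0, 1, -10], [0, 0, 1]]):
x' = 1 + 2 = 3
y' = 6 + -10 = -4
Result: (3, -4)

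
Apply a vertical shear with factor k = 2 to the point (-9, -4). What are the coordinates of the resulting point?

Shear matrix for vertical shear with factor k = 2:
[[1, 0], [2, 1]]
Result: (-9, -4) → (-9, -22)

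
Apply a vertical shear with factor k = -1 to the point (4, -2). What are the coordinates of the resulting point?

Shear matrix for vertical shear with factor k = -1:
[[1, 0], [-1, 1]]
Result: (4, -2) → (4, -6)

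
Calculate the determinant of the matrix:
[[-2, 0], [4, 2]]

For a 2×2 matrix [[a, b], [c, d]], det = ad - bc
det = (-2)(2) - (0)(4) = -4 - 0 = -4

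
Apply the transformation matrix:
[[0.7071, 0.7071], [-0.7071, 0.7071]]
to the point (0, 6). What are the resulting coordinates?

Matrix multiplication:
[[0.7071, 0.7071], [-0.7071, 0.7071]] × [0, 6]ᵀ
= [(0.7071)(0) + (0.7071)(6), (-0.7071)(0) + (0.7071)(6)]ᵀ
= [4.2426, 4.2426]ᵀ
Result: (4.2426, 4.2426)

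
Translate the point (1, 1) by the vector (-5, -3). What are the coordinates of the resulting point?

Translation by (-5, -3) (homogeneous matrix [[1, 0, -5], [0, 1, -3], [0, 0, 1]]):
x' = 1 + -5 = -4
y' = 1 + -3 = -2
Result: (-4, -2)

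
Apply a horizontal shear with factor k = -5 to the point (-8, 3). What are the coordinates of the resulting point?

Shear matrix for horizontal shear with factor k = -5:
[[1, -5], [0, 1]]
Result: (-8, 3) → (-23, 3)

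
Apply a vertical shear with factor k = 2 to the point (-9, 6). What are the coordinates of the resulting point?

Shear matrix for vertical shear with factor k = 2:
[[1, 0], [2, 1]]
Result: (-9, 6) → (-9, -12)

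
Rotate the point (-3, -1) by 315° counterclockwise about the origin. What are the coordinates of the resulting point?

Rotation matrix for 315°: [[cos 315°, -sin 315°], [sin 315°, cos 315°]] ≈ [[0.707107, 0.707107], [-0.707107, 0.707107]]
[[0.707107, 0.707107], [-0.707107, 0.707107]] × [-3, -1]ᵀ ≈ [-2.8284, 1.4142]ᵀ
Result: (-2.8284, 1.4142)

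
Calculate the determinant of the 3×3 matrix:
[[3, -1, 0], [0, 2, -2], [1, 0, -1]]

Expansion along first row:
det = 3·det([[2,-2],[0,-1]]) - -1·det([[0,-2],[1,-1]]) + 0·det([[0,2],[1,0]])
    = 3·(2·-1 - -2·0) - -1·(0·-1 - -2·1) + 0·(0·0 - 2·1)
    = 3·-2 - -1·2 + 0·-2
    = -6 + 2 + 0 = -4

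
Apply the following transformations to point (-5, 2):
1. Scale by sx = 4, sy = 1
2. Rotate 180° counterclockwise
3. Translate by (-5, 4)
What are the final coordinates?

Step 1: Scale → (-20, 2)
Step 2: Rotate 180° → (20, -2)
Step 3: Translate → (15, 2)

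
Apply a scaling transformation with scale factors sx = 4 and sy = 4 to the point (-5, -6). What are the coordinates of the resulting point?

Scaling matrix:
[[4, 0], [0, 4]]
Result: (-5 × 4, -6 × 4) = (-20, -24)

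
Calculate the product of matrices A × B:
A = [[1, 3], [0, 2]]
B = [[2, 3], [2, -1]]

Matrix multiplication:
C[0][0] = 1×2 + 3×2 = 8
C[0][1] = 1×3 + 3×-1 = 0
C[1][0] = 0×2 + 2×2 = 4
C[1][1] = 0×3 + 2×-1 = -2
Result: [[8, 0], [4, -2]]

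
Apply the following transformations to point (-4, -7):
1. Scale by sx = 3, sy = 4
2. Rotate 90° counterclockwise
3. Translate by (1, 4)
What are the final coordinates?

Step 1: Scale → (-12, -28)
Step 2: Rotate 90° → (28, -12)
Step 3: Translate → (29, -8)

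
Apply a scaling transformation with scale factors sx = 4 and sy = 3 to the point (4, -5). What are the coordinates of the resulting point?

Scaling matrix:
[[4, 0], [0, 3]]
Result: (4 × 4, -5 × 3) = (16, -15)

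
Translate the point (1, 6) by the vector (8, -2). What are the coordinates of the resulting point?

Translation by (8, -2) (homogeneous matrix [[1, 0, 8], [0, 1, -2], [0, 0, 1]]):
x' = 1 + 8 = 9
y' = 6 + -2 = 4
Result: (9, 4)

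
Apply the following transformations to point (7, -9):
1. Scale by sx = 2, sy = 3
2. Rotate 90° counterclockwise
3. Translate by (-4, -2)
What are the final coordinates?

Step 1: Scale → (14, -27)
Step 2: Rotate 90° → (27, 14)
Step 3: Translate → (23, 12)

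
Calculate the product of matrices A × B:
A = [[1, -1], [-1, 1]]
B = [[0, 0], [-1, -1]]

Matrix multiplication:
C[0][0] = 1×0 + -1×-1 = 1
C[0][1] = 1×0 + -1×-1 = 1
C[1][0] = -1×0 + 1×-1 = -1
C[1][1] = -1×0 + 1×-1 = -1
Result: [[1, 1], [-1, -1]]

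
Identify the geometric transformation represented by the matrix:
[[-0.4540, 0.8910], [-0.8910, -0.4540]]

This matrix represents: rotation by 243° counterclockwise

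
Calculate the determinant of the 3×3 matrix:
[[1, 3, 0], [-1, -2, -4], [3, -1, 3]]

Expansion along first row:
det = 1·det([[-2,-4],[-1,3]]) - 3·det([[-1,-4],[3,3]]) + 0·det([[-1,-2],[3,-1]])
    = 1·(-2·3 - -4·-1) - 3·(-1·3 - -4·3) + 0·(-1·-1 - -2·3)
    = 1·-10 - 3·9 + 0·7
    = -10 + -27 + 0 = -37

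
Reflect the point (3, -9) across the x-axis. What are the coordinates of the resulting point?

Reflection across x-axis: (3, -9) → (3, 9)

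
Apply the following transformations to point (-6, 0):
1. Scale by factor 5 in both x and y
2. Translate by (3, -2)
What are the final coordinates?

Step 1: Scale (-6, 0) by 5 → (-30, 0)
Step 2: Translate by (3, -2) → (-27, -2)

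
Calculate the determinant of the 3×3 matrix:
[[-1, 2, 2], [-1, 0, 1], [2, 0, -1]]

Expansion along first row:
det = -1·det([[0,1],[0,-1]]) - 2·det([[-1,1],[2,-1]]) + 2·det([[-1,0],[2,0]])
    = -1·(0·-1 - 1·0) - 2·(-1·-1 - 1·2) + 2·(-1·0 - 0·2)
    = -1·0 - 2·-1 + 2·0
    = 0 + 2 + 0 = 2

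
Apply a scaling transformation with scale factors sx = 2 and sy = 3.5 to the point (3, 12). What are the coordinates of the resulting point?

Scaling matrix:
[[2, 0], [0, 3.50]]
Result: (3 × 2, 12 × 3.5) = (6, 42)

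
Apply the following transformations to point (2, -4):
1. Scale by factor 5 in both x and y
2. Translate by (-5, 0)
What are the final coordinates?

Step 1: Scale (2, -4) by 5 → (10, -20)
Step 2: Translate by (-5, 0) → (5, -20)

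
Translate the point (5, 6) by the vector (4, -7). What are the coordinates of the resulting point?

Translation by (4, -7) (homogeneous matrix [[1, 0, 4], [0, 1, -7], [0, 0, 1]]):
x' = 5 + 4 = 9
y' = 6 + -7 = -1
Result: (9, -1)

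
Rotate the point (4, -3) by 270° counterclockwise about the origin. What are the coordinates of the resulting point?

Rotation matrix for 270°: [[cos 270°, -sin 270°], [sin 270°, cos 270°]] = [[0, 1], [-1, 0]]
[[0, 1], [-1, 0]] × [4, -3]ᵀ = [-3, -4]ᵀ
Result: (-3, -4)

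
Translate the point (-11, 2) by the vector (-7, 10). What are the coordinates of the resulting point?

Translation by (-7, 10) (homogeneous matrix [[1, 0, -7], [0, 1, 10], [0, 0, 1]]):
x' = -11 + -7 = -18
y' = 2 + 10 = 12
Result: (-18, 12)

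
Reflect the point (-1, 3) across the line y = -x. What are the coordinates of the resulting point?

Reflection across line y = -x: (-1, 3) → (-3, 1)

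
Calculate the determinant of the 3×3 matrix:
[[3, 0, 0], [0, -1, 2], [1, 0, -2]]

Expansion along first row:
det = 3·det([[-1,2],[0,-2]]) - 0·det([[0,2],[1,-2]]) + 0·det([[0,-1],[1,0]])
    = 3·(-1·-2 - 2·0) - 0·(0·-2 - 2·1) + 0·(0·0 - -1·1)
    = 3·2 - 0·-2 + 0·1
    = 6 + 0 + 0 = 6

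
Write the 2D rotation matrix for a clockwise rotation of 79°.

Rotation matrix formula: [[cos θ, -sin θ], [sin θ, cos θ]]
A clockwise rotation by 79° is equivalent to a counterclockwise rotation by -79°.
For θ = -79°:
cos(-79°) = 0.1908
sin(-79°) = -0.9816
Result: [[0.1908, 0.9816], [-0.9816, 0.1908]]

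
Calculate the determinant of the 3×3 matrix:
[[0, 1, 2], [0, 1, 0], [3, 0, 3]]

Expansion along first row:
det = 0·det([[1,0],[0,3]]) - 1·det([[0,0],[3,3]]) + 2·det([[0,1],[3,0]])
    = 0·(1·3 - 0·0) - 1·(0·3 - 0·3) + 2·(0·0 - 1·3)
    = 0·3 - 1·0 + 2·-3
    = 0 + 0 + -6 = -6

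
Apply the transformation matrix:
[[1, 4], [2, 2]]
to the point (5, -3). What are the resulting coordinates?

Matrix multiplication:
[[1, 4], [2, 2]] × [5, -3]ᵀ
= [(1)(5) + (4)(-3), (2)(5) + (2)(-3)]ᵀ
= [-7, 4]ᵀ
Result: (-7, 4)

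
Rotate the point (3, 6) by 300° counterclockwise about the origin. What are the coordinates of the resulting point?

Rotation matrix for 300°: [[cos 300°, -sin 300°], [sin 300°, cos 300°]] ≈ [[0.500000, 0.866025], [-0.866025, 0.500000]]
[[0.500000, 0.866025], [-0.866025, 0.500000]] × [3, 6]ᵀ ≈ [6.6962, 0.4019]ᵀ
Result: (6.6962, 0.4019)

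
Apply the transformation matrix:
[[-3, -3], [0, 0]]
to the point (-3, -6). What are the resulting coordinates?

Matrix multiplication:
[[-3, -3], [0, 0]] × [-3, -6]ᵀ
= [(-3)(-3) + (-3)(-6), (0)(-3) + (0)(-6)]ᵀ
= [27, 0]ᵀ
Result: (27, 0)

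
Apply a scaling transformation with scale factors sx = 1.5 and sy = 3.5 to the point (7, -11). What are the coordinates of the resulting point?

Scaling matrix:
[[1.50, 0], [0, 3.50]]
Result: (7 × 1.5, -11 × 3.5) = (10.5, -38.5)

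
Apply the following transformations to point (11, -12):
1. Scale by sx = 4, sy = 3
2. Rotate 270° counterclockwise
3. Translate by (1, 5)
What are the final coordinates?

Step 1: Scale → (44, -36)
Step 2: Rotate 270° → (-36, -44)
Step 3: Translate → (-35, -39)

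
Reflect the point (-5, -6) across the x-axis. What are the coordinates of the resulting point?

Reflection across x-axis: (-5, -6) → (-5, 6)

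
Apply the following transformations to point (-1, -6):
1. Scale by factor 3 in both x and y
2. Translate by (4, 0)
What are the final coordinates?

Step 1: Scale (-1, -6) by 3 → (-3, -18)
Step 2: Translate by (4, 0) → (1, -18)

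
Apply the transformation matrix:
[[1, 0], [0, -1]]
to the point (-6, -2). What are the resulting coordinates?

Matrix multiplication:
[[1, 0], [0, -1]] × [-6, -2]ᵀ
= [(1)(-6) + (0)(-2), (0)(-6) + (-1)(-2)]ᵀ
= [-6, 2]ᵀ
Result: (-6, 2)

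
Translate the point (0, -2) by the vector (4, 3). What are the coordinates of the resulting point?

Translation by (4, 3) (homogeneous matrix [[1, 0, 4], [0, 1, 3], [0, 0, 1]]):
x' = 0 + 4 = 4
y' = -2 + 3 = 1
Result: (4, 1)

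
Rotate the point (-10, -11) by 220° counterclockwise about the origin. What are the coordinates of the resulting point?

Rotation matrix for 220°: [[cos 220°, -sin 220°], [sin 220°, cos 220°]] ≈ [[-0.766044, 0.642788], [-0.642788, -0.766044]]
[[-0.766044, 0.642788], [-0.642788, -0.766044]] × [-10, -11]ᵀ ≈ [0.5898, 14.8544]ᵀ
Result: (0.5898, 14.8544)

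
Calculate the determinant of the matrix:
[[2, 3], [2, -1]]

For a 2×2 matrix [[a, b], [c, d]], det = ad - bc
det = (2)(-1) - (3)(2) = -2 - 6 = -8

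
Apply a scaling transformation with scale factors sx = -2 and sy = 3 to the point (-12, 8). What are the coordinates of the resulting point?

Scaling matrix:
[[-2, 0], [0, 3]]
Result: (-12 × -2, 8 × 3) = (24, 24)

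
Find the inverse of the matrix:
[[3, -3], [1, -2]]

For [[a,b],[c,d]], inverse = (1/det)·[[d,-b],[-c,a]]
det = (3)(-2) - (-3)(1) = -6 - -3 = -3
Inverse = (1/-3)·[[-2, 3], [-1, 3]]
= [[2/3, -1], [1/3, -1]]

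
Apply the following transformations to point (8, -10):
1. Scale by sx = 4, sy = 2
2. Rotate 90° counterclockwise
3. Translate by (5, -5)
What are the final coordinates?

Step 1: Scale → (32, -20)
Step 2: Rotate 90° → (20, 32)
Step 3: Translate → (25, 27)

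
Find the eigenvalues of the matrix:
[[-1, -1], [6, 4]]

Characteristic equation: det(A - λI) = 0
λ² - (trace)λ + (det) = 0
trace = -1 + 4 = 3, det = (-1)(4) - (-1)(6) = 2
λ² - (3)λ + (2) = 0
λ = (3 ± √((3)² - 4·(2))) / 2 = (3 ± √1) / 2
Solving: λ = 1, 2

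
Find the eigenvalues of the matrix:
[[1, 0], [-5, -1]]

Characteristic equation: det(A - λI) = 0
λ² - (trace)λ + (det) = 0
trace = 1 + -1 = 0, det = (1)(-1) - (0)(-5) = -1
λ² - (0)λ + (-1) = 0
λ = (0 ± √((0)² - 4·(-1))) / 2 = (0 ± √4) / 2
Solving: λ = -1, 1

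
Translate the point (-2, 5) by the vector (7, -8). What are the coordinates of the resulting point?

Translation by (7, -8) (homogeneous matrix [[1, 0, 7], [0, 1, -8], [0, 0, 1]]):
x' = -2 + 7 = 5
y' = 5 + -8 = -3
Result: (5, -3)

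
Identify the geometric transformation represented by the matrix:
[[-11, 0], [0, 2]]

This matrix represents: non-uniform scaling by sx = -11, sy = 2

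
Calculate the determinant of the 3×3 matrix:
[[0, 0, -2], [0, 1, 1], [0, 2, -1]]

Expansion along first row:
det = 0·det([[1,1],[2,-1]]) - 0·det([[0,1],[0,-1]]) + -2·det([[0,1],[0,2]])
    = 0·(1·-1 - 1·2) - 0·(0·-1 - 1·0) + -2·(0·2 - 1·0)
    = 0·-3 - 0·0 + -2·0
    = 0 + 0 + 0 = 0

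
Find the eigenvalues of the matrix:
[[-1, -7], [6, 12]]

Characteristic equation: det(A - λI) = 0
λ² - (trace)λ + (det) = 0
trace = -1 + 12 = 11, det = (-1)(12) - (-7)(6) = 30
λ² - (11)λ + (30) = 0
λ = (11 ± √((11)² - 4·(30))) / 2 = (11 ± √1) / 2
Solving: λ = 5, 6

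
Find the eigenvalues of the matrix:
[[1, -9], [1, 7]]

Characteristic equation: det(A - λI) = 0
λ² - (trace)λ + (det) = 0
trace = 1 + 7 = 8, det = (1)(7) - (-9)(1) = 16
λ² - (8)λ + (16) = 0
λ = (8 ± √((8)² - 4·(16))) / 2 = (8 ± √0) / 2
Solving: λ = 4, 4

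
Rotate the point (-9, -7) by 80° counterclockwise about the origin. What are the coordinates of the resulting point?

Rotation matrix for 80°: [[cos 80°, -sin 80°], [sin 80°, cos 80°]] ≈ [[0.173648, -0.984808], [0.984808, 0.173648]]
[[0.173648, -0.984808], [0.984808, 0.173648]] × [-9, -7]ᵀ ≈ [5.3308, -10.0788]ᵀ
Result: (5.3308, -10.0788)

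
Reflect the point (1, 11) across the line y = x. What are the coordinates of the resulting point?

Reflection across line y = x: (1, 11) → (11, 1)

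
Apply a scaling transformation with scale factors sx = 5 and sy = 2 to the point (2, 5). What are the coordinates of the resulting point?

Scaling matrix:
[[5, 0], [0, 2]]
Result: (2 × 5, 5 × 2) = (10, 10)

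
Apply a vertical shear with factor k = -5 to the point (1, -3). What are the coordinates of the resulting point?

Shear matrix for vertical shear with factor k = -5:
[[1, 0], [-5, 1]]
Result: (1, -3) → (1, -8)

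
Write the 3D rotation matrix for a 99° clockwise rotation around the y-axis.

Rotation matrix for clockwise 99° around y-axis:
A clockwise rotation by 99° is a counterclockwise rotation by -99°.
cos(-99°) = -0.1564, sin(-99°) = -0.9877
Result: [[-0.1564, 0, -0.9877], [0, 1, 0], [0.9877, 0, -0.1564]]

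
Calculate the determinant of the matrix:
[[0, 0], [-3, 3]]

For a 2×2 matrix [[a, b], [c, d]], det = ad - bc
det = (0)(3) - (0)(-3) = 0 - 0 = 0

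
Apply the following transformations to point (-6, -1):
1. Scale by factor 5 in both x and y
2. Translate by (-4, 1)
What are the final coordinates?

Step 1: Scale (-6, -1) by 5 → (-30, -5)
Step 2: Translate by (-4, 1) → (-34, -4)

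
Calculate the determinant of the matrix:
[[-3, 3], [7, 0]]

For a 2×2 matrix [[a, b], [c, d]], det = ad - bc
det = (-3)(0) - (3)(7) = 0 - 21 = -21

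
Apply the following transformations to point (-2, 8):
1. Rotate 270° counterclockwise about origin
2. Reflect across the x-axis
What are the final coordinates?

Step 1: Rotate 270° → (8, 2)
Step 2: Reflect across x-axis → (8, -2)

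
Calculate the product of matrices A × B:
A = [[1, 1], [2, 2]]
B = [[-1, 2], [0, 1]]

Matrix multiplication:
C[0][0] = 1×-1 + 1×0 = -1
C[0][1] = 1×2 + 1×1 = 3
C[1][0] = 2×-1 + 2×0 = -2
C[1][1] = 2×2 + 2×1 = 6
Result: [[-1, 3], [-2, 6]]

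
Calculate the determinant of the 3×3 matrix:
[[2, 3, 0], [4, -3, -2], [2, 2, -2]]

Expansion along first row:
det = 2·det([[-3,-2],[2,-2]]) - 3·det([[4,-2],[2,-2]]) + 0·det([[4,-3],[2,2]])
    = 2·(-3·-2 - -2·2) - 3·(4·-2 - -2·2) + 0·(4·2 - -3·2)
    = 2·10 - 3·-4 + 0·14
    = 20 + 12 + 0 = 32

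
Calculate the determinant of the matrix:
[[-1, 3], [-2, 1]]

For a 2×2 matrix [[a, b], [c, d]], det = ad - bc
det = (-1)(1) - (3)(-2) = -1 - -6 = 5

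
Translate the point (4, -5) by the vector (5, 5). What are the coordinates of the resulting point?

Translation by (5, 5) (homogeneous matrix [[1, 0, 5], [0, 1, 5], [0, 0, 1]]):
x' = 4 + 5 = 9
y' = -5 + 5 = 0
Result: (9, 0)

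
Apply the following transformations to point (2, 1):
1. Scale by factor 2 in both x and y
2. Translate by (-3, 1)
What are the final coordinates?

Step 1: Scale (2, 1) by 2 → (4, 2)
Step 2: Translate by (-3, 1) → (1, 3)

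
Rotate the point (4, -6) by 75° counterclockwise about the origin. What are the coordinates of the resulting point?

Rotation matrix for 75°: [[cos 75°, -sin 75°], [sin 75°, cos 75°]] ≈ [[0.258819, -0.965926], [0.965926, 0.258819]]
[[0.258819, -0.965926], [0.965926, 0.258819]] × [4, -6]ᵀ ≈ [6.8308, 2.3108]ᵀ
Result: (6.8308, 2.3108)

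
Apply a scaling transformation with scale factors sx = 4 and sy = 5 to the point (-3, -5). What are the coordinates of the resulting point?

Scaling matrix:
[[4, 0], [0, 5]]
Result: (-3 × 4, -5 × 5) = (-12, -25)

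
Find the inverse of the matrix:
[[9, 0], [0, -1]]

For [[a,b],[c,d]], inverse = (1/det)·[[d,-b],[-c,a]]
det = (9)(-1) - (0)(0) = -9 - 0 = -9
Inverse = (1/-9)·[[-1, 0], [0, 9]]
= [[1/9, 0], [0, -1]]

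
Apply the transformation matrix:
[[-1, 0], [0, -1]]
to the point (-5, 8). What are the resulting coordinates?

Matrix multiplication:
[[-1, 0], [0, -1]] × [-5, 8]ᵀ
= [(-1)(-5) + (0)(8), (0)(-5) + (-1)(8)]ᵀ
= [5, -8]ᵀ
Result: (5, -8)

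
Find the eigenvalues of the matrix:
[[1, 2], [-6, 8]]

Characteristic equation: det(A - λI) = 0
λ² - (trace)λ + (det) = 0
trace = 1 + 8 = 9, det = (1)(8) - (2)(-6) = 20
λ² - (9)λ + (20) = 0
λ = (9 ± √((9)² - 4·(20))) / 2 = (9 ± √1) / 2
Solving: λ = 4, 5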